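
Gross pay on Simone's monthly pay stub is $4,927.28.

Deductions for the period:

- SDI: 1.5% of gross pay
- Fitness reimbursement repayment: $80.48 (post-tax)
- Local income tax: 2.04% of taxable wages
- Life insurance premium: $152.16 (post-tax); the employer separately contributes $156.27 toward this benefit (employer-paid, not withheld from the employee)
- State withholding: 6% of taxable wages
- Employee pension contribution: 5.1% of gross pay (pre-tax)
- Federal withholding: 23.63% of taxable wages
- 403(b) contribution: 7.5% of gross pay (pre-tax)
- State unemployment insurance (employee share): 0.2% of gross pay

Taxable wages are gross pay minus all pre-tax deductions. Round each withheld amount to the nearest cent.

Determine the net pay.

Employee pension contribution: $4,927.28 × 0.051 = $251.29
403(b) contribution: $4,927.28 × 0.075 = $369.55
Pre-tax total = $251.29 + $369.55 = $620.84
Taxable wages = $4,927.28 − $620.84 = $4,306.44
Local income tax: $4,306.44 × 0.0204 = $87.85
Federal withholding: $4,306.44 × 0.2363 = $1,017.61
State withholding: $4,306.44 × 0.06 = $258.39
SDI: $4,927.28 × 0.015 = $73.91
State unemployment insurance (employee share): $4,927.28 × 0.002 = $9.85
Life insurance premium: $152.16
Fitness reimbursement repayment: $80.48
(Employer's $156.27 toward life insurance premium is not withheld from the employee.)
Total deductions = $251.29 + $369.55 + $87.85 + $1,017.61 + $258.39 + $73.91 + $9.85 + $152.16 + $80.48 = $2,301.09
Net pay = $4,927.28 − $2,301.09 = $2,626.19

$2,626.19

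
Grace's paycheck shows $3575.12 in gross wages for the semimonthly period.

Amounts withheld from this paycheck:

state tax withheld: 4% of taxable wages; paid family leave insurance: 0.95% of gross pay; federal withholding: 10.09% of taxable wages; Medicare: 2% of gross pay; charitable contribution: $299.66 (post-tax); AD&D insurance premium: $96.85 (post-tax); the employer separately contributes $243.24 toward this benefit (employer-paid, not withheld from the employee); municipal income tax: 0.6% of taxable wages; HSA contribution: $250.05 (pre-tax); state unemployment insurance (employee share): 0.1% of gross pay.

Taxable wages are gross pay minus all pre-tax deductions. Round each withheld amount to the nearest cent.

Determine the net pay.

$2331.07

HSA contribution: $250.05
Taxable wages = $3575.12 − $250.05 = $3325.07
Municipal income tax: $3325.07 × 0.006 = $19.95
Federal withholding: $3325.07 × 0.1009 = $335.50
State tax withheld: $3325.07 × 0.04 = $133.00
State unemployment insurance (employee share): $3575.12 × 0.001 = $3.58
Medicare: $3575.12 × 0.02 = $71.50
Paid family leave insurance: $3575.12 × 0.0095 = $33.96
AD&D insurance premium: $96.85
Charitable contribution: $299.66
(Employer's $243.24 toward AD&D insurance premium is not withheld from the employee.)
Total deductions = $250.05 + $19.95 + $335.50 + $133.00 + $3.58 + $71.50 + $33.96 + $96.85 + $299.66 = $1244.05
Net pay = $3575.12 − $1244.05 = $2331.07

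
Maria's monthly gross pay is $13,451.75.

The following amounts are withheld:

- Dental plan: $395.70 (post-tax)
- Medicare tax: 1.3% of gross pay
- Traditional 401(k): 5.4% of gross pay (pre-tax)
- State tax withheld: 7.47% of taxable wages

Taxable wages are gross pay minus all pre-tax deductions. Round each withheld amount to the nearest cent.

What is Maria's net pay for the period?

Traditional 401(k): $13,451.75 × 0.054 = $726.39
Taxable wages = $13,451.75 − $726.39 = $12,725.36
State tax withheld: $12,725.36 × 0.0747 = $950.58
Medicare tax: $13,451.75 × 0.013 = $174.87
Dental plan: $395.70
Total deductions = $726.39 + $950.58 + $174.87 + $395.70 = $2,247.54
Net pay = $13,451.75 − $2,247.54 = $11,204.21

$11,204.21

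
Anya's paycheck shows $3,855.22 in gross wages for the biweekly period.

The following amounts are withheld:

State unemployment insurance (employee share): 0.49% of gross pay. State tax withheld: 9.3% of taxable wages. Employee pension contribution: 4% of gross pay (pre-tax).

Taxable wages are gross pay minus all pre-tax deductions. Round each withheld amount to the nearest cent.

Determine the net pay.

Employee pension contribution: $3,855.22 × 0.04 = $154.21
Taxable wages = $3,855.22 − $154.21 = $3,701.01
State tax withheld: $3,701.01 × 0.093 = $344.19
State unemployment insurance (employee share): $3,855.22 × 0.0049 = $18.89
Total deductions = $154.21 + $344.19 + $18.89 = $517.29
Net pay = $3,855.22 − $517.29 = $3,337.93

$3,337.93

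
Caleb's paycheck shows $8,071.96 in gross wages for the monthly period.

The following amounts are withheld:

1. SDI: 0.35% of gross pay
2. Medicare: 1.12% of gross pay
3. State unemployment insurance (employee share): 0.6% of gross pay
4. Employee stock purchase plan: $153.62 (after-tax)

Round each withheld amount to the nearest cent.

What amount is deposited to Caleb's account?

$7,751.25

State unemployment insurance (employee share): $8,071.96 × 0.006 = $48.43
SDI: $8,071.96 × 0.0035 = $28.25
Medicare: $8,071.96 × 0.0112 = $90.41
Employee stock purchase plan: $153.62
Total deductions = $48.43 + $28.25 + $90.41 + $153.62 = $320.71
Net pay = $8,071.96 − $320.71 = $7,751.25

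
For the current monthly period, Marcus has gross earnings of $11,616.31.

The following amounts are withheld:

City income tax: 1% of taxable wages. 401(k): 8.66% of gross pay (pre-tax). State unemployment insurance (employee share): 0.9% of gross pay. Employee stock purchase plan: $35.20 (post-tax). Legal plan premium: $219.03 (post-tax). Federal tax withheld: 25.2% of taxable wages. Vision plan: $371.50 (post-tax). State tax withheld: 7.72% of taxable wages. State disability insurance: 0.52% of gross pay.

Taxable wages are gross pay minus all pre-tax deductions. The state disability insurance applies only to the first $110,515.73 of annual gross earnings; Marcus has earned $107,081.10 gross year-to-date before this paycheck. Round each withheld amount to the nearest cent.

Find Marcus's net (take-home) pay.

401(k): $11,616.31 × 0.0866 = $1,005.97
Taxable wages = $11,616.31 − $1,005.97 = $10,610.34
State tax withheld: $10,610.34 × 0.0772 = $819.12
City income tax: $10,610.34 × 0.01 = $106.10
Federal tax withheld: $10,610.34 × 0.252 = $2,673.81
State disability insurance: only $110,515.73 − $107,081.10 = $3,434.63 of this check is subject → $3,434.63 × 0.0052 = $17.86
State unemployment insurance (employee share): $11,616.31 × 0.009 = $104.55
Legal plan premium: $219.03
Vision plan: $371.50
Employee stock purchase plan: $35.20
Total deductions = $1,005.97 + $819.12 + $106.10 + $2,673.81 + $17.86 + $104.55 + $219.03 + $371.50 + $35.20 = $5,353.14
Net pay = $11,616.31 − $5,353.14 = $6,263.17

$6,263.17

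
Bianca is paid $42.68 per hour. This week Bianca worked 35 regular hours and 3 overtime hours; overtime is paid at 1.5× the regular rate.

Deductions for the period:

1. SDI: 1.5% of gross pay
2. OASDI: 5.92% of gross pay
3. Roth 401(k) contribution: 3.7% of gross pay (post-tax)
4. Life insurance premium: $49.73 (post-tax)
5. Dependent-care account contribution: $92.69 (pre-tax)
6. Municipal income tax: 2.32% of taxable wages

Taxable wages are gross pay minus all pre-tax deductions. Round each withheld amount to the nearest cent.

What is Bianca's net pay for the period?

Regular pay: 35 × $42.68 = $1,493.80
Overtime pay: 3 × $42.68 × 1.5 = $192.06
Gross pay = $1,493.80 + $192.06 = $1,685.86
Dependent-care account contribution: $92.69
Taxable wages = $1,685.86 − $92.69 = $1,593.17
Municipal income tax: $1,593.17 × 0.0232 = $36.96
OASDI: $1,685.86 × 0.0592 = $99.80
SDI: $1,685.86 × 0.015 = $25.29
Life insurance premium: $49.73
Roth 401(k) contribution: $1,685.86 × 0.037 = $62.38
Total deductions = $92.69 + $36.96 + $99.80 + $25.29 + $49.73 + $62.38 = $366.85
Net pay = $1,685.86 − $366.85 = $1,319.01

$1,319.01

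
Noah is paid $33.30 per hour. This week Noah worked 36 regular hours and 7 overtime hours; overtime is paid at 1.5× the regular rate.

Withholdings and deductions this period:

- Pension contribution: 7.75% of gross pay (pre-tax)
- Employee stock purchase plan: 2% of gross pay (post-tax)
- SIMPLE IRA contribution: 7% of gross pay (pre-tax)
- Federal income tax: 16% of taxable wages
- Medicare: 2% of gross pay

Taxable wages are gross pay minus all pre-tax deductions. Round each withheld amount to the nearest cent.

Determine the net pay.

Regular pay: 36 × $33.30 = $1198.80
Overtime pay: 7 × $33.30 × 1.5 = $349.65
Gross pay = $1198.80 + $349.65 = $1548.45
SIMPLE IRA contribution: $1548.45 × 0.07 = $108.39
Pension contribution: $1548.45 × 0.0775 = $120.00
Pre-tax total = $108.39 + $120.00 = $228.39
Taxable wages = $1548.45 − $228.39 = $1320.06
Federal income tax: $1320.06 × 0.16 = $211.21
Medicare: $1548.45 × 0.02 = $30.97
Employee stock purchase plan: $1548.45 × 0.02 = $30.97
Total deductions = $108.39 + $120.00 + $211.21 + $30.97 + $30.97 = $501.54
Net pay = $1548.45 − $501.54 = $1046.91

$1046.91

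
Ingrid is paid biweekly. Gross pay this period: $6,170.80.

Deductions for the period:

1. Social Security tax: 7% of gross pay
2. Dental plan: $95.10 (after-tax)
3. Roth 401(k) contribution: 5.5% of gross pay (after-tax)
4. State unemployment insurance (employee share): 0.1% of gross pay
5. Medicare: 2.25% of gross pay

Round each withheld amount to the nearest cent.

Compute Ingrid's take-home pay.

Medicare: $6,170.80 × 0.0225 = $138.84
State unemployment insurance (employee share): $6,170.80 × 0.001 = $6.17
Social Security tax: $6,170.80 × 0.07 = $431.96
Dental plan: $95.10
Roth 401(k) contribution: $6,170.80 × 0.055 = $339.39
Total deductions = $138.84 + $6.17 + $431.96 + $95.10 + $339.39 = $1,011.46
Net pay = $6,170.80 − $1,011.46 = $5,159.34

$5,159.34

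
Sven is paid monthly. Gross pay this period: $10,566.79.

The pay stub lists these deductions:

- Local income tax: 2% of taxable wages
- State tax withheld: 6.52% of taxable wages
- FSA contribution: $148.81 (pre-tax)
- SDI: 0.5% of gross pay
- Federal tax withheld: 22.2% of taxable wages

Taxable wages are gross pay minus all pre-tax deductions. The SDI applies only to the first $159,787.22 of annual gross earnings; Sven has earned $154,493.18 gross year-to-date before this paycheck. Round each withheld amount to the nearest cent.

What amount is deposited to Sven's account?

$7,191.11

FSA contribution: $148.81
Taxable wages = $10,566.79 − $148.81 = $10,417.98
Federal tax withheld: $10,417.98 × 0.222 = $2,312.79
State tax withheld: $10,417.98 × 0.0652 = $679.25
Local income tax: $10,417.98 × 0.02 = $208.36
SDI: only $159,787.22 − $154,493.18 = $5,294.04 of this check is subject → $5,294.04 × 0.005 = $26.47
Total deductions = $148.81 + $2,312.79 + $679.25 + $208.36 + $26.47 = $3,375.68
Net pay = $10,566.79 − $3,375.68 = $7,191.11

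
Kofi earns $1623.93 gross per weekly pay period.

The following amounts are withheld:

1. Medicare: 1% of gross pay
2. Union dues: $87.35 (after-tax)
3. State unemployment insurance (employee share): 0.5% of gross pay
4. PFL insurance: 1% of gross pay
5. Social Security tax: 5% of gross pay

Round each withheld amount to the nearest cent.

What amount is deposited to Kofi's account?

Social Security tax: $1623.93 × 0.05 = $81.20
State unemployment insurance (employee share): $1623.93 × 0.005 = $8.12
Medicare: $1623.93 × 0.01 = $16.24
PFL insurance: $1623.93 × 0.01 = $16.24
Union dues: $87.35
Total deductions = $81.20 + $8.12 + $16.24 + $16.24 + $87.35 = $209.15
Net pay = $1623.93 − $209.15 = $1414.78

$1414.78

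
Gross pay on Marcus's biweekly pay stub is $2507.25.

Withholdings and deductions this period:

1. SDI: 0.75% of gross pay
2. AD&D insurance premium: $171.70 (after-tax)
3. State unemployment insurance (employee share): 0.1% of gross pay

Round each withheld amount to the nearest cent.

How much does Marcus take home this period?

$2314.24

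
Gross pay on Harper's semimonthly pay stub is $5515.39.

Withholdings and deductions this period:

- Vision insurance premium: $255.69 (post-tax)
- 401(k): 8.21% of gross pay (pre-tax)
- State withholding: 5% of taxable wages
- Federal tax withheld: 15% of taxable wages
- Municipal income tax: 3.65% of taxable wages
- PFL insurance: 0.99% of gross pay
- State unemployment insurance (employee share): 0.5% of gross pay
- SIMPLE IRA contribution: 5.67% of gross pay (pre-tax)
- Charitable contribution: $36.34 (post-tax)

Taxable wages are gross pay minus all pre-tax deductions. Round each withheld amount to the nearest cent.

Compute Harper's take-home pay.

401(k): $5515.39 × 0.0821 = $452.81
SIMPLE IRA contribution: $5515.39 × 0.0567 = $312.72
Pre-tax total = $452.81 + $312.72 = $765.53
Taxable wages = $5515.39 − $765.53 = $4749.86
Municipal income tax: $4749.86 × 0.0365 = $173.37
State withholding: $4749.86 × 0.05 = $237.49
Federal tax withheld: $4749.86 × 0.15 = $712.48
State unemployment insurance (employee share): $5515.39 × 0.005 = $27.58
PFL insurance: $5515.39 × 0.0099 = $54.60
Charitable contribution: $36.34
Vision insurance premium: $255.69
Total deductions = $452.81 + $312.72 + $173.37 + $237.49 + $712.48 + $27.58 + $54.60 + $36.34 + $255.69 = $2263.08
Net pay = $5515.39 − $2263.08 = $3252.31

$3252.31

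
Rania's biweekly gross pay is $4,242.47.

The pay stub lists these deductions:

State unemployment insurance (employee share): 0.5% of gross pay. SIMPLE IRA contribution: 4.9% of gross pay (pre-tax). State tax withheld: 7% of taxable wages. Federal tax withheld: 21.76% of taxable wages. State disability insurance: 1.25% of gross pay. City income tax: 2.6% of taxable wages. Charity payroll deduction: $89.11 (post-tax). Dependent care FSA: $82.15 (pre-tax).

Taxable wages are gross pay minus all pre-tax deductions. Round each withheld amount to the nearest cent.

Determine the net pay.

SIMPLE IRA contribution: $4,242.47 × 0.049 = $207.88
Dependent care FSA: $82.15
Pre-tax total = $207.88 + $82.15 = $290.03
Taxable wages = $4,242.47 − $290.03 = $3,952.44
City income tax: $3,952.44 × 0.026 = $102.76
Federal tax withheld: $3,952.44 × 0.2176 = $860.05
State tax withheld: $3,952.44 × 0.07 = $276.67
State unemployment insurance (employee share): $4,242.47 × 0.005 = $21.21
State disability insurance: $4,242.47 × 0.0125 = $53.03
Charity payroll deduction: $89.11
Total deductions = $207.88 + $82.15 + $102.76 + $860.05 + $276.67 + $21.21 + $53.03 + $89.11 = $1,692.86
Net pay = $4,242.47 − $1,692.86 = $2,549.61

$2,549.61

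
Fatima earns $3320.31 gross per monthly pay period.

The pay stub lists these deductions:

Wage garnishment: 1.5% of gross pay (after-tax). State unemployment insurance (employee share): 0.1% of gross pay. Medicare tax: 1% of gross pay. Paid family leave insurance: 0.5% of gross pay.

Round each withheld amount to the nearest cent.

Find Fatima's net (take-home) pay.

$3217.39

Medicare tax: $3320.31 × 0.01 = $33.20
Paid family leave insurance: $3320.31 × 0.005 = $16.60
State unemployment insurance (employee share): $3320.31 × 0.001 = $3.32
Wage garnishment: $3320.31 × 0.015 = $49.80
Total deductions = $33.20 + $16.60 + $3.32 + $49.80 = $102.92
Net pay = $3320.31 − $102.92 = $3217.39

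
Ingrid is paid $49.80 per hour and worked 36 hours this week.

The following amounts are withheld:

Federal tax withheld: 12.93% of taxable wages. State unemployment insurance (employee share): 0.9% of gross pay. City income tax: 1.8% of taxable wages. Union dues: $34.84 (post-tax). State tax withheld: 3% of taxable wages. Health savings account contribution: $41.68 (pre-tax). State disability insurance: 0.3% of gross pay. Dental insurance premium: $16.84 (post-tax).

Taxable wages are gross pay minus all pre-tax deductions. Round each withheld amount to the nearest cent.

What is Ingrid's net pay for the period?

$1,367.45

Gross pay: 36 × $49.80 = $1,792.80
Health savings account contribution: $41.68
Taxable wages = $1,792.80 − $41.68 = $1,751.12
State tax withheld: $1,751.12 × 0.03 = $52.53
Federal tax withheld: $1,751.12 × 0.1293 = $226.42
City income tax: $1,751.12 × 0.018 = $31.52
State disability insurance: $1,792.80 × 0.003 = $5.38
State unemployment insurance (employee share): $1,792.80 × 0.009 = $16.14
Union dues: $34.84
Dental insurance premium: $16.84
Total deductions = $41.68 + $52.53 + $226.42 + $31.52 + $5.38 + $16.14 + $34.84 + $16.84 = $425.35
Net pay = $1,792.80 − $425.35 = $1,367.45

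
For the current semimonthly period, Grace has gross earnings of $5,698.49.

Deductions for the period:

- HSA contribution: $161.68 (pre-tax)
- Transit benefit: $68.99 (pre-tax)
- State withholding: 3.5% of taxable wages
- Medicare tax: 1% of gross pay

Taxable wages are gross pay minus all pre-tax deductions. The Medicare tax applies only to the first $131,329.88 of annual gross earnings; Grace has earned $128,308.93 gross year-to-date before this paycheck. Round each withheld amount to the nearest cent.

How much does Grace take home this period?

HSA contribution: $161.68
Transit benefit: $68.99
Pre-tax total = $161.68 + $68.99 = $230.67
Taxable wages = $5,698.49 − $230.67 = $5,467.82
State withholding: $5,467.82 × 0.035 = $191.37
Medicare tax: only $131,329.88 − $128,308.93 = $3,020.95 of this check is subject → $3,020.95 × 0.01 = $30.21
Total deductions = $161.68 + $68.99 + $191.37 + $30.21 = $452.25
Net pay = $5,698.49 − $452.25 = $5,246.24

$5,246.24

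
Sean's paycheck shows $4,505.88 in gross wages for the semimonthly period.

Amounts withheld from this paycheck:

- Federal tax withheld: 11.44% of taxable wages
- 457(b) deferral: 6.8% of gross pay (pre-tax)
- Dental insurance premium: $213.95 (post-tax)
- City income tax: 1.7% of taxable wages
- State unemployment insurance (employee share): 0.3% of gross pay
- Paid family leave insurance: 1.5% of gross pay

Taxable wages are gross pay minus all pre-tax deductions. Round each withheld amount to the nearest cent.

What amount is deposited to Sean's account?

457(b) deferral: $4,505.88 × 0.068 = $306.40
Taxable wages = $4,505.88 − $306.40 = $4,199.48
Federal tax withheld: $4,199.48 × 0.1144 = $480.42
City income tax: $4,199.48 × 0.017 = $71.39
Paid family leave insurance: $4,505.88 × 0.015 = $67.59
State unemployment insurance (employee share): $4,505.88 × 0.003 = $13.52
Dental insurance premium: $213.95
Total deductions = $306.40 + $480.42 + $71.39 + $67.59 + $13.52 + $213.95 = $1,153.27
Net pay = $4,505.88 − $1,153.27 = $3,352.61

$3,352.61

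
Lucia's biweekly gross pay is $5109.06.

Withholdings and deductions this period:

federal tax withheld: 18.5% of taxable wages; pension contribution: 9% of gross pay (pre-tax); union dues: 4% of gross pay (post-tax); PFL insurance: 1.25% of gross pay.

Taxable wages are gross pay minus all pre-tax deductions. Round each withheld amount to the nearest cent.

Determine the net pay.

$3520.91

Pension contribution: $5109.06 × 0.09 = $459.82
Taxable wages = $5109.06 − $459.82 = $4649.24
Federal tax withheld: $4649.24 × 0.185 = $860.11
PFL insurance: $5109.06 × 0.0125 = $63.86
Union dues: $5109.06 × 0.04 = $204.36
Total deductions = $459.82 + $860.11 + $63.86 + $204.36 = $1588.15
Net pay = $5109.06 − $1588.15 = $3520.91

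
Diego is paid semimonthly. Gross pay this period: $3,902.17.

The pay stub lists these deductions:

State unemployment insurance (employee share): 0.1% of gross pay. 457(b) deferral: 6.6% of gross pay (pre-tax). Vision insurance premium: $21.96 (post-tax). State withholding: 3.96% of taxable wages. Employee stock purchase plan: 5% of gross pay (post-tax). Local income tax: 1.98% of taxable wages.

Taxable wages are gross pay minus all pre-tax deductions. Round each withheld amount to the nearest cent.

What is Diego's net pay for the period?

$3,207.17

457(b) deferral: $3,902.17 × 0.066 = $257.54
Taxable wages = $3,902.17 − $257.54 = $3,644.63
State withholding: $3,644.63 × 0.0396 = $144.33
Local income tax: $3,644.63 × 0.0198 = $72.16
State unemployment insurance (employee share): $3,902.17 × 0.001 = $3.90
Employee stock purchase plan: $3,902.17 × 0.05 = $195.11
Vision insurance premium: $21.96
Total deductions = $257.54 + $144.33 + $72.16 + $3.90 + $195.11 + $21.96 = $695.00
Net pay = $3,902.17 − $695.00 = $3,207.17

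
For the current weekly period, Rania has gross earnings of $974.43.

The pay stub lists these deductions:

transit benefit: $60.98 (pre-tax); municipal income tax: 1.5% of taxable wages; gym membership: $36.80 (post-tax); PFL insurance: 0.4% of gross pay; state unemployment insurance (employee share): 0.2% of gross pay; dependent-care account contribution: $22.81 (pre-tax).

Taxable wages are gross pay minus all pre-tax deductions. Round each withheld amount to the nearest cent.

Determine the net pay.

Transit benefit: $60.98
Dependent-care account contribution: $22.81
Pre-tax total = $60.98 + $22.81 = $83.79
Taxable wages = $974.43 − $83.79 = $890.64
Municipal income tax: $890.64 × 0.015 = $13.36
State unemployment insurance (employee share): $974.43 × 0.002 = $1.95
PFL insurance: $974.43 × 0.004 = $3.90
Gym membership: $36.80
Total deductions = $60.98 + $22.81 + $13.36 + $1.95 + $3.90 + $36.80 = $139.80
Net pay = $974.43 − $139.80 = $834.63

$834.63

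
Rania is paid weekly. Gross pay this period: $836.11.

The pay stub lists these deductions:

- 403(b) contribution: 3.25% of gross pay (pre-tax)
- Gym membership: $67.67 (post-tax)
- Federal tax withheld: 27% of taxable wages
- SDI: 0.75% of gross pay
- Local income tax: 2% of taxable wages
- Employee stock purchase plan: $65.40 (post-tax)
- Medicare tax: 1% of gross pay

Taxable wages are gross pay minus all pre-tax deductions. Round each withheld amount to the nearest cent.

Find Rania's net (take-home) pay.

$426.65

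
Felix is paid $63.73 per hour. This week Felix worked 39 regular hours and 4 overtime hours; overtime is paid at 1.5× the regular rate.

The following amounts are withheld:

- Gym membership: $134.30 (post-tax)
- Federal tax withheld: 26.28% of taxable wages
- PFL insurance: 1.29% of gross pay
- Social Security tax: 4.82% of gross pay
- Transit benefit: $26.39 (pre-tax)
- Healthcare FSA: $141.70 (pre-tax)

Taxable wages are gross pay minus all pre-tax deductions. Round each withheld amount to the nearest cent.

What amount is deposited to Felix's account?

Regular pay: 39 × $63.73 = $2,485.47
Overtime pay: 4 × $63.73 × 1.5 = $382.38
Gross pay = $2,485.47 + $382.38 = $2,867.85
Transit benefit: $26.39
Healthcare FSA: $141.70
Pre-tax total = $26.39 + $141.70 = $168.09
Taxable wages = $2,867.85 − $168.09 = $2,699.76
Federal tax withheld: $2,699.76 × 0.2628 = $709.50
PFL insurance: $2,867.85 × 0.0129 = $37.00
Social Security tax: $2,867.85 × 0.0482 = $138.23
Gym membership: $134.30
Total deductions = $26.39 + $141.70 + $709.50 + $37.00 + $138.23 + $134.30 = $1,187.12
Net pay = $2,867.85 − $1,187.12 = $1,680.73

$1,680.73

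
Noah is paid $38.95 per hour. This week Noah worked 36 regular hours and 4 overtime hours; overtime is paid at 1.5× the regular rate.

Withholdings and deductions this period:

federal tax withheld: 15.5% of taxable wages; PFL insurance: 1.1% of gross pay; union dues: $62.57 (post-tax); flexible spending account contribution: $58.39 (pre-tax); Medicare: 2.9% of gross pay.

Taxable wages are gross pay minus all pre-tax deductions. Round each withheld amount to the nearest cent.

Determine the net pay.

$1205.00

Regular pay: 36 × $38.95 = $1402.20
Overtime pay: 4 × $38.95 × 1.5 = $233.70
Gross pay = $1402.20 + $233.70 = $1635.90
Flexible spending account contribution: $58.39
Taxable wages = $1635.90 − $58.39 = $1577.51
Federal tax withheld: $1577.51 × 0.155 = $244.51
PFL insurance: $1635.90 × 0.011 = $17.99
Medicare: $1635.90 × 0.029 = $47.44
Union dues: $62.57
Total deductions = $58.39 + $244.51 + $17.99 + $47.44 + $62.57 = $430.90
Net pay = $1635.90 − $430.90 = $1205.00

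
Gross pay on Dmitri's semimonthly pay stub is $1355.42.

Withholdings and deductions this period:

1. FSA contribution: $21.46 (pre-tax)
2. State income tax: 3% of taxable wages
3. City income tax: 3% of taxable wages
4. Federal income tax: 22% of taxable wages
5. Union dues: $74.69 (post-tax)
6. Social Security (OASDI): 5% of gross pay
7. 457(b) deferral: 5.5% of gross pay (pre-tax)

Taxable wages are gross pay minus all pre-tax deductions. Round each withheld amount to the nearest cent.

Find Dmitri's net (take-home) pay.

457(b) deferral: $1355.42 × 0.055 = $74.55
FSA contribution: $21.46
Pre-tax total = $74.55 + $21.46 = $96.01
Taxable wages = $1355.42 − $96.01 = $1259.41
State income tax: $1259.41 × 0.03 = $37.78
City income tax: $1259.41 × 0.03 = $37.78
Federal income tax: $1259.41 × 0.22 = $277.07
Social Security (OASDI): $1355.42 × 0.05 = $67.77
Union dues: $74.69
Total deductions = $74.55 + $21.46 + $37.78 + $37.78 + $277.07 + $67.77 + $74.69 = $591.10
Net pay = $1355.42 − $591.10 = $764.32

$764.32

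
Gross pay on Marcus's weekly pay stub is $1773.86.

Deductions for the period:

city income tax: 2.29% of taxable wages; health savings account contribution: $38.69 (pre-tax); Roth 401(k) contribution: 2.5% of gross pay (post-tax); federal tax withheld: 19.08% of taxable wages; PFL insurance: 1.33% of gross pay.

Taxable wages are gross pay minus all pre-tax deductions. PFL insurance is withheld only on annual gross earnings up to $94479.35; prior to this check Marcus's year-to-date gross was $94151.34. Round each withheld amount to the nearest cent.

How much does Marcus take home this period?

$1315.65

Health savings account contribution: $38.69
Taxable wages = $1773.86 − $38.69 = $1735.17
City income tax: $1735.17 × 0.0229 = $39.74
Federal tax withheld: $1735.17 × 0.1908 = $331.07
PFL insurance: only $94479.35 − $94151.34 = $328.01 of this check is subject → $328.01 × 0.0133 = $4.36
Roth 401(k) contribution: $1773.86 × 0.025 = $44.35
Total deductions = $38.69 + $39.74 + $331.07 + $4.36 + $44.35 = $458.21
Net pay = $1773.86 − $458.21 = $1315.65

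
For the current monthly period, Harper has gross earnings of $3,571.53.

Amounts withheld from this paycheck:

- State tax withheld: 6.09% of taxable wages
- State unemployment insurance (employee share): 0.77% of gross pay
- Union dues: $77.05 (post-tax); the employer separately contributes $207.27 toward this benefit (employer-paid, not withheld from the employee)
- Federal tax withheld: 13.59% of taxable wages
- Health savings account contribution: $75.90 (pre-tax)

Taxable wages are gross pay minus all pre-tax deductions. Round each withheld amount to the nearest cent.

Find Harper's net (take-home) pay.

Health savings account contribution: $75.90
Taxable wages = $3,571.53 − $75.90 = $3,495.63
Federal tax withheld: $3,495.63 × 0.1359 = $475.06
State tax withheld: $3,495.63 × 0.0609 = $212.88
State unemployment insurance (employee share): $3,571.53 × 0.0077 = $27.50
Union dues: $77.05
(Employer's $207.27 toward union dues is not withheld from the employee.)
Total deductions = $75.90 + $475.06 + $212.88 + $27.50 + $77.05 = $868.39
Net pay = $3,571.53 − $868.39 = $2,703.14

$2,703.14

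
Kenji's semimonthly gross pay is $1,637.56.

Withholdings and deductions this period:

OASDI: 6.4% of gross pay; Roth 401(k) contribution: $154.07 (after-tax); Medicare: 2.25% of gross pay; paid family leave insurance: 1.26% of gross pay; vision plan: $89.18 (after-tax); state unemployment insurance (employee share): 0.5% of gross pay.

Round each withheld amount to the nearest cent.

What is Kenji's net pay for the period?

OASDI: $1,637.56 × 0.064 = $104.80
Paid family leave insurance: $1,637.56 × 0.0126 = $20.63
Medicare: $1,637.56 × 0.0225 = $36.85
State unemployment insurance (employee share): $1,637.56 × 0.005 = $8.19
Vision plan: $89.18
Roth 401(k) contribution: $154.07
Total deductions = $104.80 + $20.63 + $36.85 + $8.19 + $89.18 + $154.07 = $413.72
Net pay = $1,637.56 − $413.72 = $1,223.84

$1,223.84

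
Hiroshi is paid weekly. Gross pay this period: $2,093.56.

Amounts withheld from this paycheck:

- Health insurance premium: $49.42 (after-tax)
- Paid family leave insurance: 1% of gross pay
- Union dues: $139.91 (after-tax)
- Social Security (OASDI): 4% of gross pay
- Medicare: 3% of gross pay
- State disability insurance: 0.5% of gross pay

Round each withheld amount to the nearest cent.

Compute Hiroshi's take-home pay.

$1,726.27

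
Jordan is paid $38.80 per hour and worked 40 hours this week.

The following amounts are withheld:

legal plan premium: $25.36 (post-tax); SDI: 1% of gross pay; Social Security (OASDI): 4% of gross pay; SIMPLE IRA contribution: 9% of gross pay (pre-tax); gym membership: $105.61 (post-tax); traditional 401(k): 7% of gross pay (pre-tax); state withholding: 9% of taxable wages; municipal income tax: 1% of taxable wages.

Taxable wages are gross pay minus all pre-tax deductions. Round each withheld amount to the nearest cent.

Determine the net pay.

$964.74

Gross pay: 40 × $38.80 = $1,552.00
Traditional 401(k): $1,552.00 × 0.07 = $108.64
SIMPLE IRA contribution: $1,552.00 × 0.09 = $139.68
Pre-tax total = $108.64 + $139.68 = $248.32
Taxable wages = $1,552.00 − $248.32 = $1,303.68
Municipal income tax: $1,303.68 × 0.01 = $13.04
State withholding: $1,303.68 × 0.09 = $117.33
SDI: $1,552.00 × 0.01 = $15.52
Social Security (OASDI): $1,552.00 × 0.04 = $62.08
Gym membership: $105.61
Legal plan premium: $25.36
Total deductions = $108.64 + $139.68 + $13.04 + $117.33 + $15.52 + $62.08 + $105.61 + $25.36 = $587.26
Net pay = $1,552.00 − $587.26 = $964.74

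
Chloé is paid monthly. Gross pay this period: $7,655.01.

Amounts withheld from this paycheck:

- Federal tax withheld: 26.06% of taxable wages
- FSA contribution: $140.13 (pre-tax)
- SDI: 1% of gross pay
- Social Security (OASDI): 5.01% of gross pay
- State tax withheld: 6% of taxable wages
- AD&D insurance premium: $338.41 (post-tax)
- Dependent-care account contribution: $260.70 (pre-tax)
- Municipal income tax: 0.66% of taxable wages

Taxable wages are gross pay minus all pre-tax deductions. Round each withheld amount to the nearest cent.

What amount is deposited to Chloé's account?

$4,082.13

Dependent-care account contribution: $260.70
FSA contribution: $140.13
Pre-tax total = $260.70 + $140.13 = $400.83
Taxable wages = $7,655.01 − $400.83 = $7,254.18
State tax withheld: $7,254.18 × 0.06 = $435.25
Municipal income tax: $7,254.18 × 0.0066 = $47.88
Federal tax withheld: $7,254.18 × 0.2606 = $1,890.44
SDI: $7,655.01 × 0.01 = $76.55
Social Security (OASDI): $7,655.01 × 0.0501 = $383.52
AD&D insurance premium: $338.41
Total deductions = $260.70 + $140.13 + $435.25 + $47.88 + $1,890.44 + $76.55 + $383.52 + $338.41 = $3,572.88
Net pay = $7,655.01 − $3,572.88 = $4,082.13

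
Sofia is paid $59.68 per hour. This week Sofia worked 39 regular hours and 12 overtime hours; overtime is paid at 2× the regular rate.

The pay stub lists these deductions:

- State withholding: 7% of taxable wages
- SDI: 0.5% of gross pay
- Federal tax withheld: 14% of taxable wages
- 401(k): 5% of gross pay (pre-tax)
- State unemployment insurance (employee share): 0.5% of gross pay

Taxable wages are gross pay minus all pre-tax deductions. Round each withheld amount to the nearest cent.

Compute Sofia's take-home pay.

$2784.16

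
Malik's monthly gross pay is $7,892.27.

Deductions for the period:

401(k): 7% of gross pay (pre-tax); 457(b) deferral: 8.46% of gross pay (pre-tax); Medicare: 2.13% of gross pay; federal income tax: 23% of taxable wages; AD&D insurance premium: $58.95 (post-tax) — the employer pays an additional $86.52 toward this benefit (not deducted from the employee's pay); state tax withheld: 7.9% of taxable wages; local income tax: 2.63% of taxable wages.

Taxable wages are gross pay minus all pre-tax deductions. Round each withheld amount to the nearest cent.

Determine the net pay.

$4,207.89

457(b) deferral: $7,892.27 × 0.0846 = $667.69
401(k): $7,892.27 × 0.07 = $552.46
Pre-tax total = $667.69 + $552.46 = $1,220.15
Taxable wages = $7,892.27 − $1,220.15 = $6,672.12
Federal income tax: $6,672.12 × 0.23 = $1,534.59
State tax withheld: $6,672.12 × 0.079 = $527.10
Local income tax: $6,672.12 × 0.0263 = $175.48
Medicare: $7,892.27 × 0.0213 = $168.11
AD&D insurance premium: $58.95
(Employer's $86.52 toward AD&D insurance premium is not withheld from the employee.)
Total deductions = $667.69 + $552.46 + $1,534.59 + $527.10 + $175.48 + $168.11 + $58.95 = $3,684.38
Net pay = $7,892.27 − $3,684.38 = $4,207.89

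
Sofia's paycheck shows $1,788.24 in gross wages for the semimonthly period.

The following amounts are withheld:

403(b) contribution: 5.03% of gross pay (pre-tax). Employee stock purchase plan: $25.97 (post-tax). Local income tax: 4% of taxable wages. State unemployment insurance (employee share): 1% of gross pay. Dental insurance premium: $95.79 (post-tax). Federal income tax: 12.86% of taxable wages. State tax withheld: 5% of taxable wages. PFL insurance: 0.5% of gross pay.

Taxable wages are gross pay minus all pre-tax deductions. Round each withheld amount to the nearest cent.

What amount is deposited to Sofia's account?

403(b) contribution: $1,788.24 × 0.0503 = $89.95
Taxable wages = $1,788.24 − $89.95 = $1,698.29
Federal income tax: $1,698.29 × 0.1286 = $218.40
State tax withheld: $1,698.29 × 0.05 = $84.91
Local income tax: $1,698.29 × 0.04 = $67.93
PFL insurance: $1,788.24 × 0.005 = $8.94
State unemployment insurance (employee share): $1,788.24 × 0.01 = $17.88
Employee stock purchase plan: $25.97
Dental insurance premium: $95.79
Total deductions = $89.95 + $218.40 + $84.91 + $67.93 + $8.94 + $17.88 + $25.97 + $95.79 = $609.77
Net pay = $1,788.24 − $609.77 = $1,178.47

$1,178.47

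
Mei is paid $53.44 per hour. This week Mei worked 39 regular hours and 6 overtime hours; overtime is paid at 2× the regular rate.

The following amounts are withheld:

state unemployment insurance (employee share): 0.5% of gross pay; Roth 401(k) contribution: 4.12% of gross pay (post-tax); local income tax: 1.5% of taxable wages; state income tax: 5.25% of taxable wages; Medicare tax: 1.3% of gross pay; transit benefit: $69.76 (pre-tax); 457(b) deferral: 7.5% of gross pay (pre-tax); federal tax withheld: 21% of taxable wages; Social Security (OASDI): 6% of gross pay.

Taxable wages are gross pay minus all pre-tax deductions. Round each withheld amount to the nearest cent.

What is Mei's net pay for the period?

$1,446.16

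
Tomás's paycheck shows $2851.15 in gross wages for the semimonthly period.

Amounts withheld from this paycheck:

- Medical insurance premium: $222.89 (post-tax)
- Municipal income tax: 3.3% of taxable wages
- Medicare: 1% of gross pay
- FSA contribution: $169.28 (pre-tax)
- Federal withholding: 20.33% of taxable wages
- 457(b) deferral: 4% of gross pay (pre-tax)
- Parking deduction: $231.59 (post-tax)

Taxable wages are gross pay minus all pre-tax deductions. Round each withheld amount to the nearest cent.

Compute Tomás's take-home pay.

457(b) deferral: $2851.15 × 0.04 = $114.05
FSA contribution: $169.28
Pre-tax total = $114.05 + $169.28 = $283.33
Taxable wages = $2851.15 − $283.33 = $2567.82
Federal withholding: $2567.82 × 0.2033 = $522.04
Municipal income tax: $2567.82 × 0.033 = $84.74
Medicare: $2851.15 × 0.01 = $28.51
Medical insurance premium: $222.89
Parking deduction: $231.59
Total deductions = $114.05 + $169.28 + $522.04 + $84.74 + $28.51 + $222.89 + $231.59 = $1373.10
Net pay = $2851.15 − $1373.10 = $1478.05

$1478.05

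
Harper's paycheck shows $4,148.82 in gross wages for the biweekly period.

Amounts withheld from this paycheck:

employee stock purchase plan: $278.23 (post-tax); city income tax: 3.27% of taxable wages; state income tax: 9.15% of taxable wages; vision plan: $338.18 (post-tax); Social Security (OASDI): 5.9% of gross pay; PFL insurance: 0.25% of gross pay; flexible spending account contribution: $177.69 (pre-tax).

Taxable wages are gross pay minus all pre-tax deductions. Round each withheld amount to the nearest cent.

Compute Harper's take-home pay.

Flexible spending account contribution: $177.69
Taxable wages = $4,148.82 − $177.69 = $3,971.13
State income tax: $3,971.13 × 0.0915 = $363.36
City income tax: $3,971.13 × 0.0327 = $129.86
PFL insurance: $4,148.82 × 0.0025 = $10.37
Social Security (OASDI): $4,148.82 × 0.059 = $244.78
Employee stock purchase plan: $278.23
Vision plan: $338.18
Total deductions = $177.69 + $363.36 + $129.86 + $10.37 + $244.78 + $278.23 + $338.18 = $1,542.47
Net pay = $4,148.82 − $1,542.47 = $2,606.35

$2,606.35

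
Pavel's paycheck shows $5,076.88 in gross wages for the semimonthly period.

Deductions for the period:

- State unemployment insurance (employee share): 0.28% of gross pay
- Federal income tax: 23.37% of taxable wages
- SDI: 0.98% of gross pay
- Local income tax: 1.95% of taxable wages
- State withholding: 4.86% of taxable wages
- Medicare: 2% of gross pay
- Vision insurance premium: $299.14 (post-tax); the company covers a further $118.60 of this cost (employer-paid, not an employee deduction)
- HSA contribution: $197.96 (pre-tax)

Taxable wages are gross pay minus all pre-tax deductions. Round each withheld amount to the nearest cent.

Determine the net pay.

$2,941.81

HSA contribution: $197.96
Taxable wages = $5,076.88 − $197.96 = $4,878.92
Federal income tax: $4,878.92 × 0.2337 = $1,140.20
State withholding: $4,878.92 × 0.0486 = $237.12
Local income tax: $4,878.92 × 0.0195 = $95.14
Medicare: $5,076.88 × 0.02 = $101.54
State unemployment insurance (employee share): $5,076.88 × 0.0028 = $14.22
SDI: $5,076.88 × 0.0098 = $49.75
Vision insurance premium: $299.14
(Employer's $118.60 toward vision insurance premium is not withheld from the employee.)
Total deductions = $197.96 + $1,140.20 + $237.12 + $95.14 + $101.54 + $14.22 + $49.75 + $299.14 = $2,135.07
Net pay = $5,076.88 − $2,135.07 = $2,941.81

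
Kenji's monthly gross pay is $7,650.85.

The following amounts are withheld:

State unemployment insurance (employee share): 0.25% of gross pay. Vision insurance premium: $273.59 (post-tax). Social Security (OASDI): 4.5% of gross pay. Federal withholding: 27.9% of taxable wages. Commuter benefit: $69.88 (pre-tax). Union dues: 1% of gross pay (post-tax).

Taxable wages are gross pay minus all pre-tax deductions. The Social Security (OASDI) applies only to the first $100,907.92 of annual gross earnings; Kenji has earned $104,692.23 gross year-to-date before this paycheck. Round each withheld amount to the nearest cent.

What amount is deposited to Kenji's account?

$5,096.65

Commuter benefit: $69.88
Taxable wages = $7,650.85 − $69.88 = $7,580.97
Federal withholding: $7,580.97 × 0.279 = $2,115.09
Social Security (OASDI): annual cap $100,907.92 already reached (YTD $104,692.23), so $0.00
State unemployment insurance (employee share): $7,650.85 × 0.0025 = $19.13
Union dues: $7,650.85 × 0.01 = $76.51
Vision insurance premium: $273.59
Total deductions = $69.88 + $2,115.09 + $0.00 + $19.13 + $76.51 + $273.59 = $2,554.20
Net pay = $7,650.85 − $2,554.20 = $5,096.65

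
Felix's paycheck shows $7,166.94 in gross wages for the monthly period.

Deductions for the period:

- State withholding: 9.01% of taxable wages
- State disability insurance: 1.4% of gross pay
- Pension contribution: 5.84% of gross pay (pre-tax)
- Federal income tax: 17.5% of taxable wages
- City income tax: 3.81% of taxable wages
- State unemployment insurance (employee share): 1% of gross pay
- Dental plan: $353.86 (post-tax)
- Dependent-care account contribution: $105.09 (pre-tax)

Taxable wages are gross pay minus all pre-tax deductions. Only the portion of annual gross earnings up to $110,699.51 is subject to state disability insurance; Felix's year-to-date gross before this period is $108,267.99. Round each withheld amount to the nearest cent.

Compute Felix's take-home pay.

Dependent-care account contribution: $105.09
Pension contribution: $7,166.94 × 0.0584 = $418.55
Pre-tax total = $105.09 + $418.55 = $523.64
Taxable wages = $7,166.94 − $523.64 = $6,643.30
City income tax: $6,643.30 × 0.0381 = $253.11
Federal income tax: $6,643.30 × 0.175 = $1,162.58
State withholding: $6,643.30 × 0.0901 = $598.56
State disability insurance: only $110,699.51 − $108,267.99 = $2,431.52 of this check is subject → $2,431.52 × 0.014 = $34.04
State unemployment insurance (employee share): $7,166.94 × 0.01 = $71.67
Dental plan: $353.86
Total deductions = $105.09 + $418.55 + $253.11 + $1,162.58 + $598.56 + $34.04 + $71.67 + $353.86 = $2,997.46
Net pay = $7,166.94 − $2,997.46 = $4,169.48

$4,169.48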